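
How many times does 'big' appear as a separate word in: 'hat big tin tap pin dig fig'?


Scanning each word for exact match 'big':
  Word 1: 'hat' -> no
  Word 2: 'big' -> MATCH
  Word 3: 'tin' -> no
  Word 4: 'tap' -> no
  Word 5: 'pin' -> no
  Word 6: 'dig' -> no
  Word 7: 'fig' -> no
Total matches: 1

1


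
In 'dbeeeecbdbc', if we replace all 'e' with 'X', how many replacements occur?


re.sub('e', 'X', text) replaces every occurrence of 'e' with 'X'.
Text: 'dbeeeecbdbc'
Scanning for 'e':
  pos 2: 'e' -> replacement #1
  pos 3: 'e' -> replacement #2
  pos 4: 'e' -> replacement #3
  pos 5: 'e' -> replacement #4
Total replacements: 4

4


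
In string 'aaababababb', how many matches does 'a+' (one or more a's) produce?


Pattern 'a+' matches one or more consecutive a's.
String: 'aaababababb'
Scanning for runs of a:
  Match 1: 'aaa' (length 3)
  Match 2: 'a' (length 1)
  Match 3: 'a' (length 1)
  Match 4: 'a' (length 1)
Total matches: 4

4


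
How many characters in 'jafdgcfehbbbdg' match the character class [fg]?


Character class [fg] matches any of: {f, g}
Scanning string 'jafdgcfehbbbdg' character by character:
  pos 0: 'j' -> no
  pos 1: 'a' -> no
  pos 2: 'f' -> MATCH
  pos 3: 'd' -> no
  pos 4: 'g' -> MATCH
  pos 5: 'c' -> no
  pos 6: 'f' -> MATCH
  pos 7: 'e' -> no
  pos 8: 'h' -> no
  pos 9: 'b' -> no
  pos 10: 'b' -> no
  pos 11: 'b' -> no
  pos 12: 'd' -> no
  pos 13: 'g' -> MATCH
Total matches: 4

4


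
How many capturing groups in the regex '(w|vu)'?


To count capturing groups, count each '(' that starts a group.
Pattern: '(w|vu)'
Walking through the pattern:
  Position 0: '(' -> group #1
Total capturing groups: 1

1


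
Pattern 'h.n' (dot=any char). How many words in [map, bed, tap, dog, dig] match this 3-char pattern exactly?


Pattern 'h.n' means: starts with 'h', any single char, ends with 'n'.
Checking each word (must be exactly 3 chars):
  'map' (len=3): no
  'bed' (len=3): no
  'tap' (len=3): no
  'dog' (len=3): no
  'dig' (len=3): no
Matching words: []
Total: 0

0


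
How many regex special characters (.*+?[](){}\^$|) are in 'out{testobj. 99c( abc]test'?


Regex special characters are: . * + ? [ ] ( ) { } \ ^ $ |
Scanning 'out{testobj. 99c( abc]test':
  pos 3: '{' -> SPECIAL
  pos 11: '.' -> SPECIAL
  pos 16: '(' -> SPECIAL
  pos 21: ']' -> SPECIAL
Special chars found: ['{', '.', '(', ']']
Total: 4

4


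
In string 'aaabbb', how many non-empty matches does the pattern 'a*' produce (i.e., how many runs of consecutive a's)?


Pattern 'a*' matches zero or more a's. We want non-empty runs of consecutive a's.
String: 'aaabbb'
Walking through the string to find runs of a's:
  Run 1: positions 0-2 -> 'aaa'
Non-empty runs found: ['aaa']
Count: 1

1


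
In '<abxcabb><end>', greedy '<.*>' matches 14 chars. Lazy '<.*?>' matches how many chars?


Greedy '<.*>' tries to match as MUCH as possible.
Lazy '<.*?>' tries to match as LITTLE as possible.

String: '<abxcabb><end>'
Greedy '<.*>' starts at first '<' and extends to the LAST '>': '<abxcabb><end>' (14 chars)
Lazy '<.*?>' starts at first '<' and stops at the FIRST '>': '<abxcabb>' (9 chars)

9


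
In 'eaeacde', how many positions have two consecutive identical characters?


Looking for consecutive identical characters in 'eaeacde':
  pos 0-1: 'e' vs 'a' -> different
  pos 1-2: 'a' vs 'e' -> different
  pos 2-3: 'e' vs 'a' -> different
  pos 3-4: 'a' vs 'c' -> different
  pos 4-5: 'c' vs 'd' -> different
  pos 5-6: 'd' vs 'e' -> different
Consecutive identical pairs: []
Count: 0

0


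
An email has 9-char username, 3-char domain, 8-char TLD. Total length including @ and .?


An email address has format: username@domain.tld
Username length: 9
'@' character: 1
Domain length: 3
'.' character: 1
TLD length: 8
Total = 9 + 1 + 3 + 1 + 8 = 22

22


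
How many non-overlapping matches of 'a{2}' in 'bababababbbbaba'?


Pattern 'a{2}' matches exactly 2 consecutive a's (greedy, non-overlapping).
String: 'bababababbbbaba'
Scanning for runs of a's:
  Run at pos 1: 'a' (length 1) -> 0 match(es)
  Run at pos 3: 'a' (length 1) -> 0 match(es)
  Run at pos 5: 'a' (length 1) -> 0 match(es)
  Run at pos 7: 'a' (length 1) -> 0 match(es)
  Run at pos 12: 'a' (length 1) -> 0 match(es)
  Run at pos 14: 'a' (length 1) -> 0 match(es)
Matches found: []
Total: 0

0


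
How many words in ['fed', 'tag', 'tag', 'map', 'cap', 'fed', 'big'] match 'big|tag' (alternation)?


Alternation 'big|tag' matches either 'big' or 'tag'.
Checking each word:
  'fed' -> no
  'tag' -> MATCH
  'tag' -> MATCH
  'map' -> no
  'cap' -> no
  'fed' -> no
  'big' -> MATCH
Matches: ['tag', 'tag', 'big']
Count: 3

3


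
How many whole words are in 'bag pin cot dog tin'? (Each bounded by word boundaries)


Word boundaries (\b) mark the start/end of each word.
Text: 'bag pin cot dog tin'
Splitting by whitespace:
  Word 1: 'bag'
  Word 2: 'pin'
  Word 3: 'cot'
  Word 4: 'dog'
  Word 5: 'tin'
Total whole words: 5

5


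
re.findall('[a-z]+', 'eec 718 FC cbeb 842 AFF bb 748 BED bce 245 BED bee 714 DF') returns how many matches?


Pattern '[a-z]+' finds one or more lowercase letters.
Text: 'eec 718 FC cbeb 842 AFF bb 748 BED bce 245 BED bee 714 DF'
Scanning for matches:
  Match 1: 'eec'
  Match 2: 'cbeb'
  Match 3: 'bb'
  Match 4: 'bce'
  Match 5: 'bee'
Total matches: 5

5


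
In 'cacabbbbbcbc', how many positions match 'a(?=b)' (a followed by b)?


Lookahead 'a(?=b)' matches 'a' only when followed by 'b'.
String: 'cacabbbbbcbc'
Checking each position where char is 'a':
  pos 1: 'a' -> no (next='c')
  pos 3: 'a' -> MATCH (next='b')
Matching positions: [3]
Count: 1

1


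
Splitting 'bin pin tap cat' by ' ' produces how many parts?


Splitting by ' ' breaks the string at each occurrence of the separator.
Text: 'bin pin tap cat'
Parts after split:
  Part 1: 'bin'
  Part 2: 'pin'
  Part 3: 'tap'
  Part 4: 'cat'
Total parts: 4

4


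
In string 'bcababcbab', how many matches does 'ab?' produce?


Pattern 'ab?' matches 'a' optionally followed by 'b'.
String: 'bcababcbab'
Scanning left to right for 'a' then checking next char:
  Match 1: 'ab' (a followed by b)
  Match 2: 'ab' (a followed by b)
  Match 3: 'ab' (a followed by b)
Total matches: 3

3


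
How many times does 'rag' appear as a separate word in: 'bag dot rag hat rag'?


Scanning each word for exact match 'rag':
  Word 1: 'bag' -> no
  Word 2: 'dot' -> no
  Word 3: 'rag' -> MATCH
  Word 4: 'hat' -> no
  Word 5: 'rag' -> MATCH
Total matches: 2

2


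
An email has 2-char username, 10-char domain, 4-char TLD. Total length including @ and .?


An email address has format: username@domain.tld
Username length: 2
'@' character: 1
Domain length: 10
'.' character: 1
TLD length: 4
Total = 2 + 1 + 10 + 1 + 4 = 18

18


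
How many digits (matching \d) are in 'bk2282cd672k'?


\d matches any digit 0-9.
Scanning 'bk2282cd672k':
  pos 2: '2' -> DIGIT
  pos 3: '2' -> DIGIT
  pos 4: '8' -> DIGIT
  pos 5: '2' -> DIGIT
  pos 8: '6' -> DIGIT
  pos 9: '7' -> DIGIT
  pos 10: '2' -> DIGIT
Digits found: ['2', '2', '8', '2', '6', '7', '2']
Total: 7

7


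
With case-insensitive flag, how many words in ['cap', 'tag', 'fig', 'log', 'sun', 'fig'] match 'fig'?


Case-insensitive matching: compare each word's lowercase form to 'fig'.
  'cap' -> lower='cap' -> no
  'tag' -> lower='tag' -> no
  'fig' -> lower='fig' -> MATCH
  'log' -> lower='log' -> no
  'sun' -> lower='sun' -> no
  'fig' -> lower='fig' -> MATCH
Matches: ['fig', 'fig']
Count: 2

2


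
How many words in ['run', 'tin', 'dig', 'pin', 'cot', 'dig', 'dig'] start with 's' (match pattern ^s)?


Pattern ^s anchors to start of word. Check which words begin with 's':
  'run' -> no
  'tin' -> no
  'dig' -> no
  'pin' -> no
  'cot' -> no
  'dig' -> no
  'dig' -> no
Matching words: []
Count: 0

0


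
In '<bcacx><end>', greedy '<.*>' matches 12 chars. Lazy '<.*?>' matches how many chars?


Greedy '<.*>' tries to match as MUCH as possible.
Lazy '<.*?>' tries to match as LITTLE as possible.

String: '<bcacx><end>'
Greedy '<.*>' starts at first '<' and extends to the LAST '>': '<bcacx><end>' (12 chars)
Lazy '<.*?>' starts at first '<' and stops at the FIRST '>': '<bcacx>' (7 chars)

7


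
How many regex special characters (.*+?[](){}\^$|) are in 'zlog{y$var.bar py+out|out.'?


Regex special characters are: . * + ? [ ] ( ) { } \ ^ $ |
Scanning 'zlog{y$var.bar py+out|out.':
  pos 4: '{' -> SPECIAL
  pos 6: '$' -> SPECIAL
  pos 10: '.' -> SPECIAL
  pos 17: '+' -> SPECIAL
  pos 21: '|' -> SPECIAL
  pos 25: '.' -> SPECIAL
Special chars found: ['{', '$', '.', '+', '|', '.']
Total: 6

6


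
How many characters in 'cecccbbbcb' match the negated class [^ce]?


Negated class [^ce] matches any char NOT in {c, e}
Scanning 'cecccbbbcb':
  pos 0: 'c' -> no (excluded)
  pos 1: 'e' -> no (excluded)
  pos 2: 'c' -> no (excluded)
  pos 3: 'c' -> no (excluded)
  pos 4: 'c' -> no (excluded)
  pos 5: 'b' -> MATCH
  pos 6: 'b' -> MATCH
  pos 7: 'b' -> MATCH
  pos 8: 'c' -> no (excluded)
  pos 9: 'b' -> MATCH
Total matches: 4

4


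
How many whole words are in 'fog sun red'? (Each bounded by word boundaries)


Word boundaries (\b) mark the start/end of each word.
Text: 'fog sun red'
Splitting by whitespace:
  Word 1: 'fog'
  Word 2: 'sun'
  Word 3: 'red'
Total whole words: 3

3


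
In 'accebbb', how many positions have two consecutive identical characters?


Looking for consecutive identical characters in 'accebbb':
  pos 0-1: 'a' vs 'c' -> different
  pos 1-2: 'c' vs 'c' -> MATCH ('cc')
  pos 2-3: 'c' vs 'e' -> different
  pos 3-4: 'e' vs 'b' -> different
  pos 4-5: 'b' vs 'b' -> MATCH ('bb')
  pos 5-6: 'b' vs 'b' -> MATCH ('bb')
Consecutive identical pairs: ['cc', 'bb', 'bb']
Count: 3

3


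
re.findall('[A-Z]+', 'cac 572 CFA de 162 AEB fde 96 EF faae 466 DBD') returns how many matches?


Pattern '[A-Z]+' finds one or more uppercase letters.
Text: 'cac 572 CFA de 162 AEB fde 96 EF faae 466 DBD'
Scanning for matches:
  Match 1: 'CFA'
  Match 2: 'AEB'
  Match 3: 'EF'
  Match 4: 'DBD'
Total matches: 4

4


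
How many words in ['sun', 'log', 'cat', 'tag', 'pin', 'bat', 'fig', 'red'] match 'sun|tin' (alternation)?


Alternation 'sun|tin' matches either 'sun' or 'tin'.
Checking each word:
  'sun' -> MATCH
  'log' -> no
  'cat' -> no
  'tag' -> no
  'pin' -> no
  'bat' -> no
  'fig' -> no
  'red' -> no
Matches: ['sun']
Count: 1

1


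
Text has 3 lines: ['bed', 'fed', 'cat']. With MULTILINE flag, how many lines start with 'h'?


With MULTILINE flag, ^ matches the start of each line.
Lines: ['bed', 'fed', 'cat']
Checking which lines start with 'h':
  Line 1: 'bed' -> no
  Line 2: 'fed' -> no
  Line 3: 'cat' -> no
Matching lines: []
Count: 0

0


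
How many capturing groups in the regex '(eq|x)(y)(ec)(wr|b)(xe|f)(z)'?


To count capturing groups, count each '(' that starts a group.
Pattern: '(eq|x)(y)(ec)(wr|b)(xe|f)(z)'
Walking through the pattern:
  Position 0: '(' -> group #1
  Position 6: '(' -> group #2
  Position 9: '(' -> group #3
  Position 13: '(' -> group #4
  Position 19: '(' -> group #5
  Position 25: '(' -> group #6
Total capturing groups: 6

6


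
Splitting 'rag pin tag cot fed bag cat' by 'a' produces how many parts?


Splitting by 'a' breaks the string at each occurrence of the separator.
Text: 'rag pin tag cot fed bag cat'
Parts after split:
  Part 1: 'r'
  Part 2: 'g pin t'
  Part 3: 'g cot fed b'
  Part 4: 'g c'
  Part 5: 't'
Total parts: 5

5


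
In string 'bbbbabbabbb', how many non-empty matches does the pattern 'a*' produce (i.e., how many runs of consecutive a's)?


Pattern 'a*' matches zero or more a's. We want non-empty runs of consecutive a's.
String: 'bbbbabbabbb'
Walking through the string to find runs of a's:
  Run 1: positions 4-4 -> 'a'
  Run 2: positions 7-7 -> 'a'
Non-empty runs found: ['a', 'a']
Count: 2

2


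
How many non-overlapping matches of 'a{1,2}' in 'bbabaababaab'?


Pattern 'a{1,2}' matches between 1 and 2 consecutive a's (greedy).
String: 'bbabaababaab'
Finding runs of a's and applying greedy matching:
  Run at pos 2: 'a' (length 1)
  Run at pos 4: 'aa' (length 2)
  Run at pos 7: 'a' (length 1)
  Run at pos 9: 'aa' (length 2)
Matches: ['a', 'aa', 'a', 'aa']
Count: 4

4


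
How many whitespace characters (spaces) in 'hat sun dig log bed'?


\s matches whitespace characters (spaces, tabs, etc.).
Text: 'hat sun dig log bed'
This text has 5 words separated by spaces.
Number of spaces = number of words - 1 = 5 - 1 = 4

4


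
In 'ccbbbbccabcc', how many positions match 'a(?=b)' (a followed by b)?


Lookahead 'a(?=b)' matches 'a' only when followed by 'b'.
String: 'ccbbbbccabcc'
Checking each position where char is 'a':
  pos 8: 'a' -> MATCH (next='b')
Matching positions: [8]
Count: 1

1


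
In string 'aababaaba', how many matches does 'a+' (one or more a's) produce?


Pattern 'a+' matches one or more consecutive a's.
String: 'aababaaba'
Scanning for runs of a:
  Match 1: 'aa' (length 2)
  Match 2: 'a' (length 1)
  Match 3: 'aa' (length 2)
  Match 4: 'a' (length 1)
Total matches: 4

4


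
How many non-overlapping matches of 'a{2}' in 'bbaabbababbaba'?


Pattern 'a{2}' matches exactly 2 consecutive a's (greedy, non-overlapping).
String: 'bbaabbababbaba'
Scanning for runs of a's:
  Run at pos 2: 'aa' (length 2) -> 1 match(es)
  Run at pos 6: 'a' (length 1) -> 0 match(es)
  Run at pos 8: 'a' (length 1) -> 0 match(es)
  Run at pos 11: 'a' (length 1) -> 0 match(es)
  Run at pos 13: 'a' (length 1) -> 0 match(es)
Matches found: ['aa']
Total: 1

1


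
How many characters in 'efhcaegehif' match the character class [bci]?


Character class [bci] matches any of: {b, c, i}
Scanning string 'efhcaegehif' character by character:
  pos 0: 'e' -> no
  pos 1: 'f' -> no
  pos 2: 'h' -> no
  pos 3: 'c' -> MATCH
  pos 4: 'a' -> no
  pos 5: 'e' -> no
  pos 6: 'g' -> no
  pos 7: 'e' -> no
  pos 8: 'h' -> no
  pos 9: 'i' -> MATCH
  pos 10: 'f' -> no
Total matches: 2

2


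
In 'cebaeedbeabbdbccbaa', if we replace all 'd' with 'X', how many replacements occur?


re.sub('d', 'X', text) replaces every occurrence of 'd' with 'X'.
Text: 'cebaeedbeabbdbccbaa'
Scanning for 'd':
  pos 6: 'd' -> replacement #1
  pos 12: 'd' -> replacement #2
Total replacements: 2

2


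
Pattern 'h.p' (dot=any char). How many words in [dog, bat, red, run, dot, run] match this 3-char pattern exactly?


Pattern 'h.p' means: starts with 'h', any single char, ends with 'p'.
Checking each word (must be exactly 3 chars):
  'dog' (len=3): no
  'bat' (len=3): no
  'red' (len=3): no
  'run' (len=3): no
  'dot' (len=3): no
  'run' (len=3): no
Matching words: []
Total: 0

0


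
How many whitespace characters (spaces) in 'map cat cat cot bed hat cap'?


\s matches whitespace characters (spaces, tabs, etc.).
Text: 'map cat cat cot bed hat cap'
This text has 7 words separated by spaces.
Number of spaces = number of words - 1 = 7 - 1 = 6

6


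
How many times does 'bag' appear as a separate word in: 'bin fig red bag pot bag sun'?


Scanning each word for exact match 'bag':
  Word 1: 'bin' -> no
  Word 2: 'fig' -> no
  Word 3: 'red' -> no
  Word 4: 'bag' -> MATCH
  Word 5: 'pot' -> no
  Word 6: 'bag' -> MATCH
  Word 7: 'sun' -> no
Total matches: 2

2


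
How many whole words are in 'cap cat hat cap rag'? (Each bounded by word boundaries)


Word boundaries (\b) mark the start/end of each word.
Text: 'cap cat hat cap rag'
Splitting by whitespace:
  Word 1: 'cap'
  Word 2: 'cat'
  Word 3: 'hat'
  Word 4: 'cap'
  Word 5: 'rag'
Total whole words: 5

5


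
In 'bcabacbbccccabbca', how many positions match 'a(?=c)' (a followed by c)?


Lookahead 'a(?=c)' matches 'a' only when followed by 'c'.
String: 'bcabacbbccccabbca'
Checking each position where char is 'a':
  pos 2: 'a' -> no (next='b')
  pos 4: 'a' -> MATCH (next='c')
  pos 12: 'a' -> no (next='b')
Matching positions: [4]
Count: 1

1


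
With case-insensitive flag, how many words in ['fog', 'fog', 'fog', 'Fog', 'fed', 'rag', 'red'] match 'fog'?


Case-insensitive matching: compare each word's lowercase form to 'fog'.
  'fog' -> lower='fog' -> MATCH
  'fog' -> lower='fog' -> MATCH
  'fog' -> lower='fog' -> MATCH
  'Fog' -> lower='fog' -> MATCH
  'fed' -> lower='fed' -> no
  'rag' -> lower='rag' -> no
  'red' -> lower='red' -> no
Matches: ['fog', 'fog', 'fog', 'Fog']
Count: 4

4


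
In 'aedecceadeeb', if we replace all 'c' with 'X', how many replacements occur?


re.sub('c', 'X', text) replaces every occurrence of 'c' with 'X'.
Text: 'aedecceadeeb'
Scanning for 'c':
  pos 4: 'c' -> replacement #1
  pos 5: 'c' -> replacement #2
Total replacements: 2

2


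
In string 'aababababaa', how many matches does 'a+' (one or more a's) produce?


Pattern 'a+' matches one or more consecutive a's.
String: 'aababababaa'
Scanning for runs of a:
  Match 1: 'aa' (length 2)
  Match 2: 'a' (length 1)
  Match 3: 'a' (length 1)
  Match 4: 'a' (length 1)
  Match 5: 'aa' (length 2)
Total matches: 5

5


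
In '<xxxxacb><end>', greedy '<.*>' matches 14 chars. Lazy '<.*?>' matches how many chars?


Greedy '<.*>' tries to match as MUCH as possible.
Lazy '<.*?>' tries to match as LITTLE as possible.

String: '<xxxxacb><end>'
Greedy '<.*>' starts at first '<' and extends to the LAST '>': '<xxxxacb><end>' (14 chars)
Lazy '<.*?>' starts at first '<' and stops at the FIRST '>': '<xxxxacb>' (9 chars)

9


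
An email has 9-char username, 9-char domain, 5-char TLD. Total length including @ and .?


An email address has format: username@domain.tld
Username length: 9
'@' character: 1
Domain length: 9
'.' character: 1
TLD length: 5
Total = 9 + 1 + 9 + 1 + 5 = 25

25


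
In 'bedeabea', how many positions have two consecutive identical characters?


Looking for consecutive identical characters in 'bedeabea':
  pos 0-1: 'b' vs 'e' -> different
  pos 1-2: 'e' vs 'd' -> different
  pos 2-3: 'd' vs 'e' -> different
  pos 3-4: 'e' vs 'a' -> different
  pos 4-5: 'a' vs 'b' -> different
  pos 5-6: 'b' vs 'e' -> different
  pos 6-7: 'e' vs 'a' -> different
Consecutive identical pairs: []
Count: 0

0


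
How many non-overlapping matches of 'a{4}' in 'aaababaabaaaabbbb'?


Pattern 'a{4}' matches exactly 4 consecutive a's (greedy, non-overlapping).
String: 'aaababaabaaaabbbb'
Scanning for runs of a's:
  Run at pos 0: 'aaa' (length 3) -> 0 match(es)
  Run at pos 4: 'a' (length 1) -> 0 match(es)
  Run at pos 6: 'aa' (length 2) -> 0 match(es)
  Run at pos 9: 'aaaa' (length 4) -> 1 match(es)
Matches found: ['aaaa']
Total: 1

1


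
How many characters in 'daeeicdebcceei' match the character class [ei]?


Character class [ei] matches any of: {e, i}
Scanning string 'daeeicdebcceei' character by character:
  pos 0: 'd' -> no
  pos 1: 'a' -> no
  pos 2: 'e' -> MATCH
  pos 3: 'e' -> MATCH
  pos 4: 'i' -> MATCH
  pos 5: 'c' -> no
  pos 6: 'd' -> no
  pos 7: 'e' -> MATCH
  pos 8: 'b' -> no
  pos 9: 'c' -> no
  pos 10: 'c' -> no
  pos 11: 'e' -> MATCH
  pos 12: 'e' -> MATCH
  pos 13: 'i' -> MATCH
Total matches: 7

7


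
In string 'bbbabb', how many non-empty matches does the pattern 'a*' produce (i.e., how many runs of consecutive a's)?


Pattern 'a*' matches zero or more a's. We want non-empty runs of consecutive a's.
String: 'bbbabb'
Walking through the string to find runs of a's:
  Run 1: positions 3-3 -> 'a'
Non-empty runs found: ['a']
Count: 1

1


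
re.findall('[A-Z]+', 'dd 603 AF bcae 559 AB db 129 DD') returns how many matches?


Pattern '[A-Z]+' finds one or more uppercase letters.
Text: 'dd 603 AF bcae 559 AB db 129 DD'
Scanning for matches:
  Match 1: 'AF'
  Match 2: 'AB'
  Match 3: 'DD'
Total matches: 3

3


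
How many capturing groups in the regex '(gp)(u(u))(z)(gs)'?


To count capturing groups, count each '(' that starts a group.
Pattern: '(gp)(u(u))(z)(gs)'
Walking through the pattern:
  Position 0: '(' -> group #1
  Position 4: '(' -> group #2
  Position 6: '(' -> group #3
  Position 10: '(' -> group #4
  Position 13: '(' -> group #5
Total capturing groups: 5

5


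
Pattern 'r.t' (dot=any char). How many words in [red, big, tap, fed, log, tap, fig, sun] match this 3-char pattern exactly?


Pattern 'r.t' means: starts with 'r', any single char, ends with 't'.
Checking each word (must be exactly 3 chars):
  'red' (len=3): no
  'big' (len=3): no
  'tap' (len=3): no
  'fed' (len=3): no
  'log' (len=3): no
  'tap' (len=3): no
  'fig' (len=3): no
  'sun' (len=3): no
Matching words: []
Total: 0

0


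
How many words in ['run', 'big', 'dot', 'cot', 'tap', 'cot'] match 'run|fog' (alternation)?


Alternation 'run|fog' matches either 'run' or 'fog'.
Checking each word:
  'run' -> MATCH
  'big' -> no
  'dot' -> no
  'cot' -> no
  'tap' -> no
  'cot' -> no
Matches: ['run']
Count: 1

1


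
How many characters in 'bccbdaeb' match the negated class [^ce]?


Negated class [^ce] matches any char NOT in {c, e}
Scanning 'bccbdaeb':
  pos 0: 'b' -> MATCH
  pos 1: 'c' -> no (excluded)
  pos 2: 'c' -> no (excluded)
  pos 3: 'b' -> MATCH
  pos 4: 'd' -> MATCH
  pos 5: 'a' -> MATCH
  pos 6: 'e' -> no (excluded)
  pos 7: 'b' -> MATCH
Total matches: 5

5


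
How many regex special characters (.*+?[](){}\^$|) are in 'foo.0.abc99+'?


Regex special characters are: . * + ? [ ] ( ) { } \ ^ $ |
Scanning 'foo.0.abc99+':
  pos 3: '.' -> SPECIAL
  pos 5: '.' -> SPECIAL
  pos 11: '+' -> SPECIAL
Special chars found: ['.', '.', '+']
Total: 3

3


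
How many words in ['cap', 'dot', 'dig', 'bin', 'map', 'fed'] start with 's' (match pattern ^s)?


Pattern ^s anchors to start of word. Check which words begin with 's':
  'cap' -> no
  'dot' -> no
  'dig' -> no
  'bin' -> no
  'map' -> no
  'fed' -> no
Matching words: []
Count: 0

0


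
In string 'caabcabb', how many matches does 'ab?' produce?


Pattern 'ab?' matches 'a' optionally followed by 'b'.
String: 'caabcabb'
Scanning left to right for 'a' then checking next char:
  Match 1: 'a' (a not followed by b)
  Match 2: 'ab' (a followed by b)
  Match 3: 'ab' (a followed by b)
Total matches: 3

3


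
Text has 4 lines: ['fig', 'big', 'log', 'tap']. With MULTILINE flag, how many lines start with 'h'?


With MULTILINE flag, ^ matches the start of each line.
Lines: ['fig', 'big', 'log', 'tap']
Checking which lines start with 'h':
  Line 1: 'fig' -> no
  Line 2: 'big' -> no
  Line 3: 'log' -> no
  Line 4: 'tap' -> no
Matching lines: []
Count: 0

0


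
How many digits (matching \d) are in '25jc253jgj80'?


\d matches any digit 0-9.
Scanning '25jc253jgj80':
  pos 0: '2' -> DIGIT
  pos 1: '5' -> DIGIT
  pos 4: '2' -> DIGIT
  pos 5: '5' -> DIGIT
  pos 6: '3' -> DIGIT
  pos 10: '8' -> DIGIT
  pos 11: '0' -> DIGIT
Digits found: ['2', '5', '2', '5', '3', '8', '0']
Total: 7

7


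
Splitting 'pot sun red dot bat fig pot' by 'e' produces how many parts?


Splitting by 'e' breaks the string at each occurrence of the separator.
Text: 'pot sun red dot bat fig pot'
Parts after split:
  Part 1: 'pot sun r'
  Part 2: 'd dot bat fig pot'
Total parts: 2

2


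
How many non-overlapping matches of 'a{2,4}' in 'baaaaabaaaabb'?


Pattern 'a{2,4}' matches between 2 and 4 consecutive a's (greedy).
String: 'baaaaabaaaabb'
Finding runs of a's and applying greedy matching:
  Run at pos 1: 'aaaaa' (length 5)
  Run at pos 7: 'aaaa' (length 4)
Matches: ['aaaa', 'aaaa']
Count: 2

2


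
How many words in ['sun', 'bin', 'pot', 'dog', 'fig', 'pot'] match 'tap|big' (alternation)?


Alternation 'tap|big' matches either 'tap' or 'big'.
Checking each word:
  'sun' -> no
  'bin' -> no
  'pot' -> no
  'dog' -> no
  'fig' -> no
  'pot' -> no
Matches: []
Count: 0

0


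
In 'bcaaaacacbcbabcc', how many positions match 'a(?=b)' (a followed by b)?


Lookahead 'a(?=b)' matches 'a' only when followed by 'b'.
String: 'bcaaaacacbcbabcc'
Checking each position where char is 'a':
  pos 2: 'a' -> no (next='a')
  pos 3: 'a' -> no (next='a')
  pos 4: 'a' -> no (next='a')
  pos 5: 'a' -> no (next='c')
  pos 7: 'a' -> no (next='c')
  pos 12: 'a' -> MATCH (next='b')
Matching positions: [12]
Count: 1

1


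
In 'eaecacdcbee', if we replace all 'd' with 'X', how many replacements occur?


re.sub('d', 'X', text) replaces every occurrence of 'd' with 'X'.
Text: 'eaecacdcbee'
Scanning for 'd':
  pos 6: 'd' -> replacement #1
Total replacements: 1

1


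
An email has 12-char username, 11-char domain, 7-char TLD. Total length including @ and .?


An email address has format: username@domain.tld
Username length: 12
'@' character: 1
Domain length: 11
'.' character: 1
TLD length: 7
Total = 12 + 1 + 11 + 1 + 7 = 32

32


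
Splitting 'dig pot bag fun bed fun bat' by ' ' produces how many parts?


Splitting by ' ' breaks the string at each occurrence of the separator.
Text: 'dig pot bag fun bed fun bat'
Parts after split:
  Part 1: 'dig'
  Part 2: 'pot'
  Part 3: 'bag'
  Part 4: 'fun'
  Part 5: 'bed'
  Part 6: 'fun'
  Part 7: 'bat'
Total parts: 7

7


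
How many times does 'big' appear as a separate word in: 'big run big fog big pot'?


Scanning each word for exact match 'big':
  Word 1: 'big' -> MATCH
  Word 2: 'run' -> no
  Word 3: 'big' -> MATCH
  Word 4: 'fog' -> no
  Word 5: 'big' -> MATCH
  Word 6: 'pot' -> no
Total matches: 3

3


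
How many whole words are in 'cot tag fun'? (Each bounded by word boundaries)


Word boundaries (\b) mark the start/end of each word.
Text: 'cot tag fun'
Splitting by whitespace:
  Word 1: 'cot'
  Word 2: 'tag'
  Word 3: 'fun'
Total whole words: 3

3


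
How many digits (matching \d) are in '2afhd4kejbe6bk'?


\d matches any digit 0-9.
Scanning '2afhd4kejbe6bk':
  pos 0: '2' -> DIGIT
  pos 5: '4' -> DIGIT
  pos 11: '6' -> DIGIT
Digits found: ['2', '4', '6']
Total: 3

3


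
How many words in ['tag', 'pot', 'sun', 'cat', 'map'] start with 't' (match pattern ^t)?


Pattern ^t anchors to start of word. Check which words begin with 't':
  'tag' -> MATCH (starts with 't')
  'pot' -> no
  'sun' -> no
  'cat' -> no
  'map' -> no
Matching words: ['tag']
Count: 1

1


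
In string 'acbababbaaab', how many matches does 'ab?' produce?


Pattern 'ab?' matches 'a' optionally followed by 'b'.
String: 'acbababbaaab'
Scanning left to right for 'a' then checking next char:
  Match 1: 'a' (a not followed by b)
  Match 2: 'ab' (a followed by b)
  Match 3: 'ab' (a followed by b)
  Match 4: 'a' (a not followed by b)
  Match 5: 'a' (a not followed by b)
  Match 6: 'ab' (a followed by b)
Total matches: 6

6


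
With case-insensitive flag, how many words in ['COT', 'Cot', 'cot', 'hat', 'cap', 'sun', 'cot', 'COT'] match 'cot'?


Case-insensitive matching: compare each word's lowercase form to 'cot'.
  'COT' -> lower='cot' -> MATCH
  'Cot' -> lower='cot' -> MATCH
  'cot' -> lower='cot' -> MATCH
  'hat' -> lower='hat' -> no
  'cap' -> lower='cap' -> no
  'sun' -> lower='sun' -> no
  'cot' -> lower='cot' -> MATCH
  'COT' -> lower='cot' -> MATCH
Matches: ['COT', 'Cot', 'cot', 'cot', 'COT']
Count: 5

5


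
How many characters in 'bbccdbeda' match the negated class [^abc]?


Negated class [^abc] matches any char NOT in {a, b, c}
Scanning 'bbccdbeda':
  pos 0: 'b' -> no (excluded)
  pos 1: 'b' -> no (excluded)
  pos 2: 'c' -> no (excluded)
  pos 3: 'c' -> no (excluded)
  pos 4: 'd' -> MATCH
  pos 5: 'b' -> no (excluded)
  pos 6: 'e' -> MATCH
  pos 7: 'd' -> MATCH
  pos 8: 'a' -> no (excluded)
Total matches: 3

3


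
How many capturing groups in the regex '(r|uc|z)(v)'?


To count capturing groups, count each '(' that starts a group.
Pattern: '(r|uc|z)(v)'
Walking through the pattern:
  Position 0: '(' -> group #1
  Position 8: '(' -> group #2
Total capturing groups: 2

2


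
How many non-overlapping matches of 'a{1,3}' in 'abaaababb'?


Pattern 'a{1,3}' matches between 1 and 3 consecutive a's (greedy).
String: 'abaaababb'
Finding runs of a's and applying greedy matching:
  Run at pos 0: 'a' (length 1)
  Run at pos 2: 'aaa' (length 3)
  Run at pos 6: 'a' (length 1)
Matches: ['a', 'aaa', 'a']
Count: 3

3


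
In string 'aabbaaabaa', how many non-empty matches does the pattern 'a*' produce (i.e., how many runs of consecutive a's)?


Pattern 'a*' matches zero or more a's. We want non-empty runs of consecutive a's.
String: 'aabbaaabaa'
Walking through the string to find runs of a's:
  Run 1: positions 0-1 -> 'aa'
  Run 2: positions 4-6 -> 'aaa'
  Run 3: positions 8-9 -> 'aa'
Non-empty runs found: ['aa', 'aaa', 'aa']
Count: 3

3


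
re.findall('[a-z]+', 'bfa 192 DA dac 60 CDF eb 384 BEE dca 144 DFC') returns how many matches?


Pattern '[a-z]+' finds one or more lowercase letters.
Text: 'bfa 192 DA dac 60 CDF eb 384 BEE dca 144 DFC'
Scanning for matches:
  Match 1: 'bfa'
  Match 2: 'dac'
  Match 3: 'eb'
  Match 4: 'dca'
Total matches: 4

4


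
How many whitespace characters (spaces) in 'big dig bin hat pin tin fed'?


\s matches whitespace characters (spaces, tabs, etc.).
Text: 'big dig bin hat pin tin fed'
This text has 7 words separated by spaces.
Number of spaces = number of words - 1 = 7 - 1 = 6

6


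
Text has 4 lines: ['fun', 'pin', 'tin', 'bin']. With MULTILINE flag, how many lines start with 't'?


With MULTILINE flag, ^ matches the start of each line.
Lines: ['fun', 'pin', 'tin', 'bin']
Checking which lines start with 't':
  Line 1: 'fun' -> no
  Line 2: 'pin' -> no
  Line 3: 'tin' -> MATCH
  Line 4: 'bin' -> no
Matching lines: ['tin']
Count: 1

1


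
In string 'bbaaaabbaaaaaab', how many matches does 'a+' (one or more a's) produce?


Pattern 'a+' matches one or more consecutive a's.
String: 'bbaaaabbaaaaaab'
Scanning for runs of a:
  Match 1: 'aaaa' (length 4)
  Match 2: 'aaaaaa' (length 6)
Total matches: 2

2


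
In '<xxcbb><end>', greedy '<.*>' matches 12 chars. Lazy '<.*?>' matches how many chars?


Greedy '<.*>' tries to match as MUCH as possible.
Lazy '<.*?>' tries to match as LITTLE as possible.

String: '<xxcbb><end>'
Greedy '<.*>' starts at first '<' and extends to the LAST '>': '<xxcbb><end>' (12 chars)
Lazy '<.*?>' starts at first '<' and stops at the FIRST '>': '<xxcbb>' (7 chars)

7


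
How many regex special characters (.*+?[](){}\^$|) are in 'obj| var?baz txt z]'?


Regex special characters are: . * + ? [ ] ( ) { } \ ^ $ |
Scanning 'obj| var?baz txt z]':
  pos 3: '|' -> SPECIAL
  pos 8: '?' -> SPECIAL
  pos 18: ']' -> SPECIAL
Special chars found: ['|', '?', ']']
Total: 3

3


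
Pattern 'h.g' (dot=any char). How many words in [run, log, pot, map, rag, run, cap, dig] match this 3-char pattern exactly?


Pattern 'h.g' means: starts with 'h', any single char, ends with 'g'.
Checking each word (must be exactly 3 chars):
  'run' (len=3): no
  'log' (len=3): no
  'pot' (len=3): no
  'map' (len=3): no
  'rag' (len=3): no
  'run' (len=3): no
  'cap' (len=3): no
  'dig' (len=3): no
Matching words: []
Total: 0

0


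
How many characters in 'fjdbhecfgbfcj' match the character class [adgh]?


Character class [adgh] matches any of: {a, d, g, h}
Scanning string 'fjdbhecfgbfcj' character by character:
  pos 0: 'f' -> no
  pos 1: 'j' -> no
  pos 2: 'd' -> MATCH
  pos 3: 'b' -> no
  pos 4: 'h' -> MATCH
  pos 5: 'e' -> no
  pos 6: 'c' -> no
  pos 7: 'f' -> no
  pos 8: 'g' -> MATCH
  pos 9: 'b' -> no
  pos 10: 'f' -> no
  pos 11: 'c' -> no
  pos 12: 'j' -> no
Total matches: 3

3


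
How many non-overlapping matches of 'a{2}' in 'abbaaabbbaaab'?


Pattern 'a{2}' matches exactly 2 consecutive a's (greedy, non-overlapping).
String: 'abbaaabbbaaab'
Scanning for runs of a's:
  Run at pos 0: 'a' (length 1) -> 0 match(es)
  Run at pos 3: 'aaa' (length 3) -> 1 match(es)
  Run at pos 9: 'aaa' (length 3) -> 1 match(es)
Matches found: ['aa', 'aa']
Total: 2

2


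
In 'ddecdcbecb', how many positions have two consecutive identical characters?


Looking for consecutive identical characters in 'ddecdcbecb':
  pos 0-1: 'd' vs 'd' -> MATCH ('dd')
  pos 1-2: 'd' vs 'e' -> different
  pos 2-3: 'e' vs 'c' -> different
  pos 3-4: 'c' vs 'd' -> different
  pos 4-5: 'd' vs 'c' -> different
  pos 5-6: 'c' vs 'b' -> different
  pos 6-7: 'b' vs 'e' -> different
  pos 7-8: 'e' vs 'c' -> different
  pos 8-9: 'c' vs 'b' -> different
Consecutive identical pairs: ['dd']
Count: 1

1


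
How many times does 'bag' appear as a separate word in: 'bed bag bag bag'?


Scanning each word for exact match 'bag':
  Word 1: 'bed' -> no
  Word 2: 'bag' -> MATCH
  Word 3: 'bag' -> MATCH
  Word 4: 'bag' -> MATCH
Total matches: 3

3


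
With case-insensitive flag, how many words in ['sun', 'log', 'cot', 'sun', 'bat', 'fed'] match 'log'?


Case-insensitive matching: compare each word's lowercase form to 'log'.
  'sun' -> lower='sun' -> no
  'log' -> lower='log' -> MATCH
  'cot' -> lower='cot' -> no
  'sun' -> lower='sun' -> no
  'bat' -> lower='bat' -> no
  'fed' -> lower='fed' -> no
Matches: ['log']
Count: 1

1


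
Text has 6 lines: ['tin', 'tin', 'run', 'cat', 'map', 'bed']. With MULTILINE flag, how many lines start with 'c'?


With MULTILINE flag, ^ matches the start of each line.
Lines: ['tin', 'tin', 'run', 'cat', 'map', 'bed']
Checking which lines start with 'c':
  Line 1: 'tin' -> no
  Line 2: 'tin' -> no
  Line 3: 'run' -> no
  Line 4: 'cat' -> MATCH
  Line 5: 'map' -> no
  Line 6: 'bed' -> no
Matching lines: ['cat']
Count: 1

1


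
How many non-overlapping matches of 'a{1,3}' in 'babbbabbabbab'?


Pattern 'a{1,3}' matches between 1 and 3 consecutive a's (greedy).
String: 'babbbabbabbab'
Finding runs of a's and applying greedy matching:
  Run at pos 1: 'a' (length 1)
  Run at pos 5: 'a' (length 1)
  Run at pos 8: 'a' (length 1)
  Run at pos 11: 'a' (length 1)
Matches: ['a', 'a', 'a', 'a']
Count: 4

4


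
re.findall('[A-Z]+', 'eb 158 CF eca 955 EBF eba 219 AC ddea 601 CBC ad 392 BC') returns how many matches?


Pattern '[A-Z]+' finds one or more uppercase letters.
Text: 'eb 158 CF eca 955 EBF eba 219 AC ddea 601 CBC ad 392 BC'
Scanning for matches:
  Match 1: 'CF'
  Match 2: 'EBF'
  Match 3: 'AC'
  Match 4: 'CBC'
  Match 5: 'BC'
Total matches: 5

5


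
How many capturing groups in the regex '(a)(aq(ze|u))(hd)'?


To count capturing groups, count each '(' that starts a group.
Pattern: '(a)(aq(ze|u))(hd)'
Walking through the pattern:
  Position 0: '(' -> group #1
  Position 3: '(' -> group #2
  Position 6: '(' -> group #3
  Position 13: '(' -> group #4
Total capturing groups: 4

4


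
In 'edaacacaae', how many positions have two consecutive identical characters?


Looking for consecutive identical characters in 'edaacacaae':
  pos 0-1: 'e' vs 'd' -> different
  pos 1-2: 'd' vs 'a' -> different
  pos 2-3: 'a' vs 'a' -> MATCH ('aa')
  pos 3-4: 'a' vs 'c' -> different
  pos 4-5: 'c' vs 'a' -> different
  pos 5-6: 'a' vs 'c' -> different
  pos 6-7: 'c' vs 'a' -> different
  pos 7-8: 'a' vs 'a' -> MATCH ('aa')
  pos 8-9: 'a' vs 'e' -> different
Consecutive identical pairs: ['aa', 'aa']
Count: 2

2


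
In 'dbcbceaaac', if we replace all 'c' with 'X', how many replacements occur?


re.sub('c', 'X', text) replaces every occurrence of 'c' with 'X'.
Text: 'dbcbceaaac'
Scanning for 'c':
  pos 2: 'c' -> replacement #1
  pos 4: 'c' -> replacement #2
  pos 9: 'c' -> replacement #3
Total replacements: 3

3


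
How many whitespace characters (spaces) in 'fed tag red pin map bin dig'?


\s matches whitespace characters (spaces, tabs, etc.).
Text: 'fed tag red pin map bin dig'
This text has 7 words separated by spaces.
Number of spaces = number of words - 1 = 7 - 1 = 6

6


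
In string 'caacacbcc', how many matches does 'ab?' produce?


Pattern 'ab?' matches 'a' optionally followed by 'b'.
String: 'caacacbcc'
Scanning left to right for 'a' then checking next char:
  Match 1: 'a' (a not followed by b)
  Match 2: 'a' (a not followed by b)
  Match 3: 'a' (a not followed by b)
Total matches: 3

3


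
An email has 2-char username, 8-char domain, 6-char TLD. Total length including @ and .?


An email address has format: username@domain.tld
Username length: 2
'@' character: 1
Domain length: 8
'.' character: 1
TLD length: 6
Total = 2 + 1 + 8 + 1 + 6 = 18

18


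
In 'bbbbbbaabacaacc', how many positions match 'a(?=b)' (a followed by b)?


Lookahead 'a(?=b)' matches 'a' only when followed by 'b'.
String: 'bbbbbbaabacaacc'
Checking each position where char is 'a':
  pos 6: 'a' -> no (next='a')
  pos 7: 'a' -> MATCH (next='b')
  pos 9: 'a' -> no (next='c')
  pos 11: 'a' -> no (next='a')
  pos 12: 'a' -> no (next='c')
Matching positions: [7]
Count: 1

1


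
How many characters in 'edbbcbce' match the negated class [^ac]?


Negated class [^ac] matches any char NOT in {a, c}
Scanning 'edbbcbce':
  pos 0: 'e' -> MATCH
  pos 1: 'd' -> MATCH
  pos 2: 'b' -> MATCH
  pos 3: 'b' -> MATCH
  pos 4: 'c' -> no (excluded)
  pos 5: 'b' -> MATCH
  pos 6: 'c' -> no (excluded)
  pos 7: 'e' -> MATCH
Total matches: 6

6


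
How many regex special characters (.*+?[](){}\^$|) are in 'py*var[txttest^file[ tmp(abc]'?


Regex special characters are: . * + ? [ ] ( ) { } \ ^ $ |
Scanning 'py*var[txttest^file[ tmp(abc]':
  pos 2: '*' -> SPECIAL
  pos 6: '[' -> SPECIAL
  pos 14: '^' -> SPECIAL
  pos 19: '[' -> SPECIAL
  pos 24: '(' -> SPECIAL
  pos 28: ']' -> SPECIAL
Special chars found: ['*', '[', '^', '[', '(', ']']
Total: 6

6


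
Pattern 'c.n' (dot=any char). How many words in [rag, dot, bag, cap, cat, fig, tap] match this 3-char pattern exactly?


Pattern 'c.n' means: starts with 'c', any single char, ends with 'n'.
Checking each word (must be exactly 3 chars):
  'rag' (len=3): no
  'dot' (len=3): no
  'bag' (len=3): no
  'cap' (len=3): no
  'cat' (len=3): no
  'fig' (len=3): no
  'tap' (len=3): no
Matching words: []
Total: 0

0


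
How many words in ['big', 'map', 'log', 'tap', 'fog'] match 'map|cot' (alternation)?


Alternation 'map|cot' matches either 'map' or 'cot'.
Checking each word:
  'big' -> no
  'map' -> MATCH
  'log' -> no
  'tap' -> no
  'fog' -> no
Matches: ['map']
Count: 1

1


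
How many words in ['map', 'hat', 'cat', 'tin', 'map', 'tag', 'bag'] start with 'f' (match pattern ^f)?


Pattern ^f anchors to start of word. Check which words begin with 'f':
  'map' -> no
  'hat' -> no
  'cat' -> no
  'tin' -> no
  'map' -> no
  'tag' -> no
  'bag' -> no
Matching words: []
Count: 0

0


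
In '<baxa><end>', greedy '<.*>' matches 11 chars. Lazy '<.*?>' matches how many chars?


Greedy '<.*>' tries to match as MUCH as possible.
Lazy '<.*?>' tries to match as LITTLE as possible.

String: '<baxa><end>'
Greedy '<.*>' starts at first '<' and extends to the LAST '>': '<baxa><end>' (11 chars)
Lazy '<.*?>' starts at first '<' and stops at the FIRST '>': '<baxa>' (6 chars)

6


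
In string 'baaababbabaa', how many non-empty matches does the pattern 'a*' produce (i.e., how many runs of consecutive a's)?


Pattern 'a*' matches zero or more a's. We want non-empty runs of consecutive a's.
String: 'baaababbabaa'
Walking through the string to find runs of a's:
  Run 1: positions 1-3 -> 'aaa'
  Run 2: positions 5-5 -> 'a'
  Run 3: positions 8-8 -> 'a'
  Run 4: positions 10-11 -> 'aa'
Non-empty runs found: ['aaa', 'a', 'a', 'aa']
Count: 4

4


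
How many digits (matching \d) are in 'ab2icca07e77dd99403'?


\d matches any digit 0-9.
Scanning 'ab2icca07e77dd99403':
  pos 2: '2' -> DIGIT
  pos 7: '0' -> DIGIT
  pos 8: '7' -> DIGIT
  pos 10: '7' -> DIGIT
  pos 11: '7' -> DIGIT
  pos 14: '9' -> DIGIT
  pos 15: '9' -> DIGIT
  pos 16: '4' -> DIGIT
  pos 17: '0' -> DIGIT
  pos 18: '3' -> DIGIT
Digits found: ['2', '0', '7', '7', '7', '9', '9', '4', '0', '3']
Total: 10

10


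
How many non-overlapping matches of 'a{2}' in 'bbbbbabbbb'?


Pattern 'a{2}' matches exactly 2 consecutive a's (greedy, non-overlapping).
String: 'bbbbbabbbb'
Scanning for runs of a's:
  Run at pos 5: 'a' (length 1) -> 0 match(es)
Matches found: []
Total: 0

0


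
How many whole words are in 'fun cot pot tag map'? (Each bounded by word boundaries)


Word boundaries (\b) mark the start/end of each word.
Text: 'fun cot pot tag map'
Splitting by whitespace:
  Word 1: 'fun'
  Word 2: 'cot'
  Word 3: 'pot'
  Word 4: 'tag'
  Word 5: 'map'
Total whole words: 5

5
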